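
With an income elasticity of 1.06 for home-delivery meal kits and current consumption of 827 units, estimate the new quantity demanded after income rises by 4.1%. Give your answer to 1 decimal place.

%ΔQ ≈ η × %ΔI = 1.06 × 4.1% = 4.346%.
New Q ≈ 827 × (1 + 0.04346) = 862.9.

862.9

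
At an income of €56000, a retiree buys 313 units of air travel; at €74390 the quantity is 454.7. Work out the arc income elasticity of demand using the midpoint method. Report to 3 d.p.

1.309

ΔQ = 454.7 − 313 = 141.7; midpoint Q̄ = (313 + 454.7)/2 = 383.85.
ΔI = 74390 − 56000 = 18390; midpoint Ī = (56000 + 74390)/2 = 65195.
η = (ΔQ/Q̄) ÷ (ΔI/Ī) = (141.7/383.85) ÷ (18390/65195) = 1.309.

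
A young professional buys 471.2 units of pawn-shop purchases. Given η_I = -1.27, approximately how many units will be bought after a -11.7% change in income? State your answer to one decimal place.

%ΔQ ≈ η × %ΔI = -1.27 × (-11.7%) = 14.859%.
New Q ≈ 471.2 × (1 + 0.14859) = 541.2.

541.2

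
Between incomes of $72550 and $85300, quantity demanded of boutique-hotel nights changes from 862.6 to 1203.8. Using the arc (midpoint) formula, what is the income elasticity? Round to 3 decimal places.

ΔQ = 1203.8 − 862.6 = 341.2; midpoint Q̄ = (862.6 + 1203.8)/2 = 1033.2.
ΔI = 85300 − 72550 = 12750; midpoint Ī = (72550 + 85300)/2 = 78925.
η = (ΔQ/Q̄) ÷ (ΔI/Ī) = (341.2/1033.2) ÷ (12750/78925) = 2.044.

2.044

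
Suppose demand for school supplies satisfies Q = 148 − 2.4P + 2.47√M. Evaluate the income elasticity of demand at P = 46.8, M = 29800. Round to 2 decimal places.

0.46

At P = 46.8, M = 29800: Q = 462.068.
Holding P constant, ∂Q/∂M = 2.47/(2√M) = 0.00715416.
η_M = (∂Q/∂M)·(M/Q) = 0.00715416 × (29800/462.068) = 0.46.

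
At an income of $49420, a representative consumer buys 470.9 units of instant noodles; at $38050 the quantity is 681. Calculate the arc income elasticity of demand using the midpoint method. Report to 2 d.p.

ΔQ = 681 − 470.9 = 210.1; midpoint Q̄ = (470.9 + 681)/2 = 575.95.
ΔI = 38050 − 49420 = -11370; midpoint Ī = (49420 + 38050)/2 = 43735.
η = (ΔQ/Q̄) ÷ (ΔI/Ī) = (210.1/575.95) ÷ (-11370/43735) = -1.40.

-1.40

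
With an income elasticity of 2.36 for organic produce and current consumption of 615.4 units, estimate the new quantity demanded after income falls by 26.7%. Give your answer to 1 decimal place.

227.6

%ΔQ ≈ η × %ΔI = 2.36 × (-26.7%) = -63.012%.
New Q ≈ 615.4 × (1 − 0.63012) = 227.6.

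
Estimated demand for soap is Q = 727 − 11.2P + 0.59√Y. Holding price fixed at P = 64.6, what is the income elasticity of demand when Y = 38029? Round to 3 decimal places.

At P = 64.6, Y = 38029: Q = 118.536.
Holding P constant, ∂Q/∂Y = 0.59/(2√Y) = 0.00151274.
η_Y = (∂Q/∂Y)·(Y/Q) = 0.00151274 × (38029/118.536) = 0.485.

0.485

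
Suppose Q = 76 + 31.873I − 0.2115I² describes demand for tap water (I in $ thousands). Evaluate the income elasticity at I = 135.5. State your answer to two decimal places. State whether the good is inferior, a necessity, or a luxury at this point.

At I = 135.5: Q = 511.5986.
dQ/dI = 31.873 − 0.423I = -25.44350.
η = (dQ/dI)·(I/Q) = -25.44350 × (135.5/511.5986) = -6.74.
η < 0 ⇒ inferior good.

-6.74 (inferior good)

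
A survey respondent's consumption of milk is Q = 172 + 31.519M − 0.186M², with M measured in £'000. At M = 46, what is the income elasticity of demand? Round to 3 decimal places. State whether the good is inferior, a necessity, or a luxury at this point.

0.540 (necessity)

At M = 46: Q = 1228.2980.
dQ/dM = 31.519 − 0.372M = 14.40700.
η = (dQ/dM)·(M/Q) = 14.40700 × (46/1228.2980) = 0.540.
0 < η < 1 ⇒ necessity.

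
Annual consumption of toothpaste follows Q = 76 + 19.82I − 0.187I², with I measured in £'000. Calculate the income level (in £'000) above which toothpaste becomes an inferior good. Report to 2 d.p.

52.99

dQ/dI = 19.82 − 0.374I.
The good is inferior where dQ/dI < 0. Setting dQ/dI = 0 gives I = 19.82 / 0.374 = 52.99.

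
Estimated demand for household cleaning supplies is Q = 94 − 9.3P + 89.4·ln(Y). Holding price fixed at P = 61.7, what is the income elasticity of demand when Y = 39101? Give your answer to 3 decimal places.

At P = 61.7, Y = 39101: Q = 465.497.
Holding P constant, ∂Q/∂Y = 89.4/Y = 0.00228639.
η_Y = (∂Q/∂Y)·(Y/Q) = 0.00228639 × (39101/465.497) = 0.192.

0.192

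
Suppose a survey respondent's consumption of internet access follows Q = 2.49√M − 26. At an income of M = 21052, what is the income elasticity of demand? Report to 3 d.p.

At M = 21052: Q = 335.282.
dQ/dM = 2.49/(2√M) = 0.0085807 at this income.
η = (dQ/dM)·(M/Q) = 0.0085807 × (21052/335.282) = 0.539.

0.539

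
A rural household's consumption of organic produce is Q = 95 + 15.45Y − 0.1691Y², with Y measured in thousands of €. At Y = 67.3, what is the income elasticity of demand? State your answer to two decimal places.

At Y = 67.3: Q = 368.8821.
dQ/dY = 15.45 − 0.3382Y = -7.31086.
η = (dQ/dY)·(Y/Q) = -7.31086 × (67.3/368.8821) = -1.33.

-1.33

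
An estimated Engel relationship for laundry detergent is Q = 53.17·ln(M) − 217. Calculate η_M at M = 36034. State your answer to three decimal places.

At M = 36034: Q = 340.871.
dQ/dM = 53.17/M = 0.00147555 at this income.
η = (dQ/dM)·(M/Q) = 0.00147555 × (36034/340.871) = 0.156.

0.156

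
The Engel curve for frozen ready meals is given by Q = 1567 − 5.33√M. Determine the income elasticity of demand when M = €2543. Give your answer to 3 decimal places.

-0.104

At M = 2543: Q = 1298.218.
dQ/dM = -5.33/(2√M) = -0.0528474 at this income.
η = (dQ/dM)·(M/Q) = -0.0528474 × (2543/1298.218) = -0.104.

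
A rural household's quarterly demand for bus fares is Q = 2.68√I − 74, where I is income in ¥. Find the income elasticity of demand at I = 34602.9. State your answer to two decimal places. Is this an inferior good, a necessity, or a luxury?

0.59 (necessity)

At I = 34602.9: Q = 424.530.
dQ/dI = 2.68/(2√I) = 0.00720358 at this income.
η = (dQ/dI)·(I/Q) = 0.00720358 × (34602.9/424.530) = 0.59.
Since 0 < η < 1, the good is a necessity.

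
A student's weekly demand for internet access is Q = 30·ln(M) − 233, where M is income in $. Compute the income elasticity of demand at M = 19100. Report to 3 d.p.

At M = 19100: Q = 62.723.
dQ/dM = 30/M = 0.00157068 at this income.
η = (dQ/dM)·(M/Q) = 0.00157068 × (19100/62.723) = 0.478.

0.478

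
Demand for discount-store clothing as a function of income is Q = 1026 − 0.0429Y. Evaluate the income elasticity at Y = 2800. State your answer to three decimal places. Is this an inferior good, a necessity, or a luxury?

-0.133 (inferior good)

At Y = 2800: Q = 905.880.
dQ/dY = −0.0429.
η = (dQ/dY)·(Y/Q) = -0.0429 × (2800/905.880) = -0.133.
Since η < 0, the good is an inferior good.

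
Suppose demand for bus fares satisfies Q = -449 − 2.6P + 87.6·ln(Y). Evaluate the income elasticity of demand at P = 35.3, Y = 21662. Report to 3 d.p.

0.262

At P = 35.3, Y = 21662: Q = 333.758.
Holding P constant, ∂Q/∂Y = 87.6/Y = 0.00404395.
η_Y = (∂Q/∂Y)·(Y/Q) = 0.00404395 × (21662/333.758) = 0.262.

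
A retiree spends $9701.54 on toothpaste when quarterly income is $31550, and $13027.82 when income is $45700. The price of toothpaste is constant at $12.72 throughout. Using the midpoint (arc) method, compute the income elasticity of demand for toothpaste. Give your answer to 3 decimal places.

With a constant price, Q₁ = 9701.54/12.72 = 762.700 and Q₂ = 13027.82/12.72 = 1024.200 (equivalently, work directly with expenditure since P cancels).
Midpoint %ΔQ = (13027.82 − 9701.54)/11364.68 = 0.29269; midpoint %ΔI = (45700 − 31550)/38625 = 0.36634.
η = 0.29269 / 0.36634 = 0.799.

0.799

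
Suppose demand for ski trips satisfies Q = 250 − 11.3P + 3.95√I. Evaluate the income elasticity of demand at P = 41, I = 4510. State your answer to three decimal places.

At P = 41, I = 4510: Q = 51.968.
Holding P constant, ∂Q/∂I = 3.95/(2√I) = 0.0294089.
η_I = (∂Q/∂I)·(I/Q) = 0.0294089 × (4510/51.968) = 2.552.

2.552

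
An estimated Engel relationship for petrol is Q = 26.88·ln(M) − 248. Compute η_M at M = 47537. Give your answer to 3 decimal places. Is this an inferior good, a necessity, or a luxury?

0.648 (necessity)

At M = 47537: Q = 41.478.
dQ/dM = 26.88/M = 0.000565454 at this income.
η = (dQ/dM)·(M/Q) = 0.000565454 × (47537/41.478) = 0.648.
Since 0 < η < 1, the good is a necessity.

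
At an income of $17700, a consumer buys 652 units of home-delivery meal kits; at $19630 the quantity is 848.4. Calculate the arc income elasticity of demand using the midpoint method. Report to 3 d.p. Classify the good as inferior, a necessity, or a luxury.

2.532 (luxury)

ΔQ = 848.4 − 652 = 196.4; midpoint Q̄ = (652 + 848.4)/2 = 750.2.
ΔI = 19630 − 17700 = 1930; midpoint Ī = (17700 + 19630)/2 = 18665.
η = (ΔQ/Q̄) ÷ (ΔI/Ī) = (196.4/750.2) ÷ (1930/18665) = 2.532.
η > 1 ⇒ luxury.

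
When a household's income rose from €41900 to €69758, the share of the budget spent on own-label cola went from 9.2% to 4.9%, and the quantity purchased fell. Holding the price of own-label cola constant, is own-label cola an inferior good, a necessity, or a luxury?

inferior good

Quantity demanded falls as income rises, so η < 0.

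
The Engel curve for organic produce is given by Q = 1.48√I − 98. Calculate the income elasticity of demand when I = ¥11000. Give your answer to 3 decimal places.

1.356

At I = 11000: Q = 57.224.
dQ/dI = 1.48/(2√I) = 0.00705562 at this income.
η = (dQ/dI)·(I/Q) = 0.00705562 × (11000/57.224) = 1.356.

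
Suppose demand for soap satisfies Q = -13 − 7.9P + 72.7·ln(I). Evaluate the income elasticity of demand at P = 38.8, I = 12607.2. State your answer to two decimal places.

0.20

At P = 38.8, I = 12607.2: Q = 366.915.
Holding P constant, ∂Q/∂I = 72.7/I = 0.00576655.
η_I = (∂Q/∂I)·(I/Q) = 0.00576655 × (12607.2/366.915) = 0.20.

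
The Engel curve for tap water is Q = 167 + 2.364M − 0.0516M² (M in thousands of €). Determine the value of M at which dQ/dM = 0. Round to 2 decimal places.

dQ/dM = 2.364 − 0.1032M.
The good is inferior where dQ/dM < 0. Setting dQ/dM = 0 gives M = 2.364 / 0.1032 = 22.91.

22.91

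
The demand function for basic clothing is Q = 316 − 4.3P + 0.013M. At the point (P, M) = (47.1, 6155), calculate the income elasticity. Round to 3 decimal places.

0.414

At P = 47.1, M = 6155: Q = 193.485.
Holding P constant, ∂Q/∂M = 0.013.
η_M = (∂Q/∂M)·(M/Q) = 0.013 × (6155/193.485) = 0.414.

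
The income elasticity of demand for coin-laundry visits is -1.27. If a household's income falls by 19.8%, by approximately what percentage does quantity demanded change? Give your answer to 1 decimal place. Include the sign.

25.1%

%ΔQ ≈ η × %ΔI = -1.27 × (-19.8%) = 25.1%.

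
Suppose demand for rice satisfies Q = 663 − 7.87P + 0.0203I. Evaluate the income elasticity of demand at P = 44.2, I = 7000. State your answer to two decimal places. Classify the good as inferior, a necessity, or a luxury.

0.31 (necessity)

At P = 44.2, I = 7000: Q = 457.246.
Holding P constant, ∂Q/∂I = 0.0203.
η_I = (∂Q/∂I)·(I/Q) = 0.0203 × (7000/457.246) = 0.31.
Since 0 < η < 1, this is a necessity.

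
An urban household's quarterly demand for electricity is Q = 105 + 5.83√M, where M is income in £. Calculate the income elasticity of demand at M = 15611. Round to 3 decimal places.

0.437

At M = 15611: Q = 833.423.
dQ/dM = 5.83/(2√M) = 0.0233305 at this income.
η = (dQ/dM)·(M/Q) = 0.0233305 × (15611/833.423) = 0.437.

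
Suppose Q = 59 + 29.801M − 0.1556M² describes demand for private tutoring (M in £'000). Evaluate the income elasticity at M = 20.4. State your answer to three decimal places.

0.794

At M = 20.4: Q = 602.1859.
dQ/dM = 29.801 − 0.3112M = 23.45252.
η = (dQ/dM)·(M/Q) = 23.45252 × (20.4/602.1859) = 0.794.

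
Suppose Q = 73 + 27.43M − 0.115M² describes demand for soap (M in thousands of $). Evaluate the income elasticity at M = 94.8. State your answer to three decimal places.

At M = 94.8: Q = 1639.8544.
dQ/dM = 27.43 − 0.23M = 5.62600.
η = (dQ/dM)·(M/Q) = 5.62600 × (94.8/1639.8544) = 0.325.

0.325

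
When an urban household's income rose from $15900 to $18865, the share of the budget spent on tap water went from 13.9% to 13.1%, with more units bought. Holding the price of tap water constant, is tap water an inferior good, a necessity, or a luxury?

necessity

Quantity rises but the budget share falls as income rises, so 0 < η < 1.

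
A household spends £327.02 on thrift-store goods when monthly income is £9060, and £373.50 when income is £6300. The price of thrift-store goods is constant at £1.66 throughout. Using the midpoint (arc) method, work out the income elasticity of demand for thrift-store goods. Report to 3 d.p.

-0.369

With a constant price, Q₁ = 327.02/1.66 = 197.000 and Q₂ = 373.50/1.66 = 225.000 (equivalently, work directly with expenditure since P cancels).
Midpoint %ΔQ = (373.50 − 327.02)/350.26 = 0.13270; midpoint %ΔI = (6300 − 9060)/7680 = -0.35938.
η = 0.13270 / -0.35938 = -0.369.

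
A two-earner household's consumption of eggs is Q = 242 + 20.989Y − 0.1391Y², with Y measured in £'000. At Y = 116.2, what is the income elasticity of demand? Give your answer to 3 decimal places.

At Y = 116.2: Q = 802.7324.
dQ/dY = 20.989 − 0.2782Y = -11.33784.
η = (dQ/dY)·(Y/Q) = -11.33784 × (116.2/802.7324) = -1.641.

-1.641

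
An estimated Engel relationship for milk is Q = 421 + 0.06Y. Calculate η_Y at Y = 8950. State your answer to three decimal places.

At Y = 8950: Q = 958.000.
dQ/dY = 0.06.
η = (dQ/dY)·(Y/Q) = 0.06 × (8950/958.000) = 0.561.

0.561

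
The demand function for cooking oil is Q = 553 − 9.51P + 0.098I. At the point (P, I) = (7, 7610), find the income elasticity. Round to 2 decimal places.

0.61

At P = 7, I = 7610: Q = 1232.210.
Holding P constant, ∂Q/∂I = 0.098.
η_I = (∂Q/∂I)·(I/Q) = 0.098 × (7610/1232.210) = 0.61.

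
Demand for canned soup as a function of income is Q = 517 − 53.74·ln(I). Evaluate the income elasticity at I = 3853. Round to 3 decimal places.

-0.733

At I = 3853: Q = 73.290.
dQ/dI = -53.74/I = -0.0139476 at this income.
η = (dQ/dI)·(I/Q) = -0.0139476 × (3853/73.290) = -0.733.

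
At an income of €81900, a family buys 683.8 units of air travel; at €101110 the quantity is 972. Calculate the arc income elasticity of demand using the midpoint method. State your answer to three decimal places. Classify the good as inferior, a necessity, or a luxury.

ΔQ = 972 − 683.8 = 288.2; midpoint Q̄ = (683.8 + 972)/2 = 827.9.
ΔI = 101110 − 81900 = 19210; midpoint Ī = (81900 + 101110)/2 = 91505.
η = (ΔQ/Q̄) ÷ (ΔI/Ī) = (288.2/827.9) ÷ (19210/91505) = 1.658.
η > 1 ⇒ luxury.

1.658 (luxury)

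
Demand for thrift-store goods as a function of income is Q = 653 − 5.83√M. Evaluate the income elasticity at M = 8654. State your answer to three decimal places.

-2.451

At M = 8654: Q = 110.653.
dQ/dM = -5.83/(2√M) = -0.031335 at this income.
η = (dQ/dM)·(M/Q) = -0.031335 × (8654/110.653) = -2.451.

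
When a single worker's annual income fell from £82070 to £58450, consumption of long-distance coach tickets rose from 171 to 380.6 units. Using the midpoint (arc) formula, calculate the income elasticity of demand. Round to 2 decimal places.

-2.26

ΔQ = 380.6 − 171 = 209.6; midpoint Q̄ = (171 + 380.6)/2 = 275.8.
ΔI = 58450 − 82070 = -23620; midpoint Ī = (82070 + 58450)/2 = 70260.
η = (ΔQ/Q̄) ÷ (ΔI/Ī) = (209.6/275.8) ÷ (-23620/70260) = -2.26.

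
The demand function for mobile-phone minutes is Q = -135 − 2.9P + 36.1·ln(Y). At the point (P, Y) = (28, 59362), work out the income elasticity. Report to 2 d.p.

0.20

At P = 28, Y = 59362: Q = 180.590.
Holding P constant, ∂Q/∂Y = 36.1/Y = 0.000608133.
η_Y = (∂Q/∂Y)·(Y/Q) = 0.000608133 × (59362/180.590) = 0.20.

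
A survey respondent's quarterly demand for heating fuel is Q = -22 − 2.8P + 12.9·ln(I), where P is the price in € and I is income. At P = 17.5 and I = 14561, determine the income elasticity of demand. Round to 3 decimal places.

0.245

At P = 17.5, I = 14561: Q = 52.661.
Holding P constant, ∂Q/∂I = 12.9/I = 0.000885928.
η_I = (∂Q/∂I)·(I/Q) = 0.000885928 × (14561/52.661) = 0.245.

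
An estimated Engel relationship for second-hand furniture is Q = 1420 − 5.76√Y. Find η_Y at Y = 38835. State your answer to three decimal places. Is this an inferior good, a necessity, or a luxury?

-1.992 (inferior good)

At Y = 38835: Q = 284.900.
dQ/dY = -5.76/(2√Y) = -0.0146144 at this income.
η = (dQ/dY)·(Y/Q) = -0.0146144 × (38835/284.900) = -1.992.
Since η < 0, the good is an inferior good.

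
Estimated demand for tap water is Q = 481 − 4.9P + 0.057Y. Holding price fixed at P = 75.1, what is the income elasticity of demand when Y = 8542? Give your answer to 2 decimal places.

0.81

At P = 75.1, Y = 8542: Q = 599.904.
Holding P constant, ∂Q/∂Y = 0.057.
η_Y = (∂Q/∂Y)·(Y/Q) = 0.057 × (8542/599.904) = 0.81.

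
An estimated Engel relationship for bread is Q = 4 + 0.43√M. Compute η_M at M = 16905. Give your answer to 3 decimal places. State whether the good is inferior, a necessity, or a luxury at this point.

At M = 16905: Q = 59.908.
dQ/dM = 0.43/(2√M) = 0.0016536 at this income.
η = (dQ/dM)·(M/Q) = 0.0016536 × (16905/59.908) = 0.467.
Since 0 < η < 1, the good is a necessity.

0.467 (necessity)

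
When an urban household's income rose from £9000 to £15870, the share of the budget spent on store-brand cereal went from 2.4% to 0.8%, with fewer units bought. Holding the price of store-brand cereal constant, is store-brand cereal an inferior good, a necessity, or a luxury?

inferior good

Quantity demanded falls as income rises, so η < 0.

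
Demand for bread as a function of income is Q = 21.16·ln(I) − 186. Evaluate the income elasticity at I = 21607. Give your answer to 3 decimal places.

0.840

At I = 21607: Q = 25.193.
dQ/dI = 21.16/I = 0.000979312 at this income.
η = (dQ/dI)·(I/Q) = 0.000979312 × (21607/25.193) = 0.840.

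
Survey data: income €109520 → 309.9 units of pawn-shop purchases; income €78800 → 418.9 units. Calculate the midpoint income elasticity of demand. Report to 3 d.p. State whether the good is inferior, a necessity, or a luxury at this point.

ΔQ = 418.9 − 309.9 = 109; midpoint Q̄ = (309.9 + 418.9)/2 = 364.4.
ΔI = 78800 − 109520 = -30720; midpoint Ī = (109520 + 78800)/2 = 94160.
η = (ΔQ/Q̄) ÷ (ΔI/Ī) = (109/364.4) ÷ (-30720/94160) = -0.917.
η < 0 ⇒ inferior good.

-0.917 (inferior good)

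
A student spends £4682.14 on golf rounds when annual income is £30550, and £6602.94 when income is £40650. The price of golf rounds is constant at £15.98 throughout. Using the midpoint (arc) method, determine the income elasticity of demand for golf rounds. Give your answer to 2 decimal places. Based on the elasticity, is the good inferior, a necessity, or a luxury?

1.20 (luxury)

With a constant price, Q₁ = 4682.14/15.98 = 293.000 and Q₂ = 6602.94/15.98 = 413.200 (equivalently, work directly with expenditure since P cancels).
Midpoint %ΔQ = (6602.94 − 4682.14)/5642.54 = 0.34041; midpoint %ΔI = (40650 − 30550)/35600 = 0.28371.
η = 0.34041 / 0.28371 = 1.20.
η > 1 ⇒ luxury.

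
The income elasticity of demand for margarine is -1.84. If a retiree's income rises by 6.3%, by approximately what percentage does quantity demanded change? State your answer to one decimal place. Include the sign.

%ΔQ ≈ η × %ΔI = -1.84 × 6.3% = -11.6%.

-11.6%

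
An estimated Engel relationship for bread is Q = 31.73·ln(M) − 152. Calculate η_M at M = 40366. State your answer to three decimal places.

0.172

At M = 40366: Q = 184.520.
dQ/dM = 31.73/M = 0.000786058 at this income.
η = (dQ/dM)·(M/Q) = 0.000786058 × (40366/184.520) = 0.172.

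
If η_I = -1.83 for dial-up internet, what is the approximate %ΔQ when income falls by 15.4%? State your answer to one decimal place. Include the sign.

%ΔQ ≈ η × %ΔI = -1.83 × (-15.4%) = 28.2%.

28.2%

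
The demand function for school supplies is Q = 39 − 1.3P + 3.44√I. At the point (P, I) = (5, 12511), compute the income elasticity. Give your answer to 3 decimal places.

0.461

At P = 5, I = 12511: Q = 417.273.
Holding P constant, ∂Q/∂I = 3.44/(2√I) = 0.0153774.
η_I = (∂Q/∂I)·(I/Q) = 0.0153774 × (12511/417.273) = 0.461.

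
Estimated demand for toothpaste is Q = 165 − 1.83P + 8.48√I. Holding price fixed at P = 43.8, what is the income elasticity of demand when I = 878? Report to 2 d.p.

0.37

At P = 43.8, I = 878: Q = 336.117.
Holding P constant, ∂Q/∂I = 8.48/(2√I) = 0.143093.
η_I = (∂Q/∂I)·(I/Q) = 0.143093 × (878/336.117) = 0.37.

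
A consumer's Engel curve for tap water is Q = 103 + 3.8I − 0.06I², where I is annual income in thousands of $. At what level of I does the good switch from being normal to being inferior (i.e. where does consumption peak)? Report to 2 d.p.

31.67

dQ/dI = 3.8 − 0.12I.
The good is inferior where dQ/dI < 0. Setting dQ/dI = 0 gives I = 3.8 / 0.12 = 31.67.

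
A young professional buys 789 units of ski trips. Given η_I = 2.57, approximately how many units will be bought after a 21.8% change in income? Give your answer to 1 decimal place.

%ΔQ ≈ η × %ΔI = 2.57 × 21.8% = 56.026%.
New Q ≈ 789 × (1 + 0.56026) = 1231.0.

1231.0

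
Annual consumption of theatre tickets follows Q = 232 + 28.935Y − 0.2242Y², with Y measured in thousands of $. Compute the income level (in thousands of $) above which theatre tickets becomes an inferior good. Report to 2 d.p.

64.53

dQ/dY = 28.935 − 0.4484Y.
The good is inferior where dQ/dY < 0. Setting dQ/dY = 0 gives Y = 28.935 / 0.4484 = 64.53.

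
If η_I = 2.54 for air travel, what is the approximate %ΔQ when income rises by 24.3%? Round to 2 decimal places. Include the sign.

61.72%

%ΔQ ≈ η × %ΔI = 2.54 × 24.3% = 61.72%.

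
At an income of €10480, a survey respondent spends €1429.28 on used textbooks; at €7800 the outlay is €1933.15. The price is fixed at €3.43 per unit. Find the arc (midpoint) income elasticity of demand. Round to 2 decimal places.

-1.02

With a constant price, Q₁ = 1429.28/3.43 = 416.700 and Q₂ = 1933.15/3.43 = 563.601 (equivalently, work directly with expenditure since P cancels).
Midpoint %ΔQ = (1933.15 − 1429.28)/1681.22 = 0.29971; midpoint %ΔI = (7800 − 10480)/9140 = -0.29322.
η = 0.29971 / -0.29322 = -1.02.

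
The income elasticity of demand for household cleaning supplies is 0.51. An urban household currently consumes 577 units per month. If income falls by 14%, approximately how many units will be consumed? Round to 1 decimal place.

535.8

%ΔQ ≈ η × %ΔI = 0.51 × (-14%) = -7.14%.
New Q ≈ 577 × (1 − 0.0714) = 535.8.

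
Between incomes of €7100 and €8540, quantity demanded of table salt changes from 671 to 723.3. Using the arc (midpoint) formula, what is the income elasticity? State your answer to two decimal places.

0.41

ΔQ = 723.3 − 671 = 52.3; midpoint Q̄ = (671 + 723.3)/2 = 697.15.
ΔI = 8540 − 7100 = 1440; midpoint Ī = (7100 + 8540)/2 = 7820.
η = (ΔQ/Q̄) ÷ (ΔI/Ī) = (52.3/697.15) ÷ (1440/7820) = 0.41.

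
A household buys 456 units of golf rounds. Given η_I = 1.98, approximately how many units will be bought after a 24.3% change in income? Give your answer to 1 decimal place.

%ΔQ ≈ η × %ΔI = 1.98 × 24.3% = 48.114%.
New Q ≈ 456 × (1 + 0.48114) = 675.4.

675.4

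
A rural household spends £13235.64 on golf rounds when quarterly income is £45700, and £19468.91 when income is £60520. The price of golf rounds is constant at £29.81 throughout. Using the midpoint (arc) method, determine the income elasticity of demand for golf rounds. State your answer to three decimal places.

1.366

With a constant price, Q₁ = 13235.64/29.81 = 444.000 and Q₂ = 19468.91/29.81 = 653.100 (equivalently, work directly with expenditure since P cancels).
Midpoint %ΔQ = (19468.91 − 13235.64)/16352.28 = 0.38119; midpoint %ΔI = (60520 − 45700)/53110 = 0.27904.
η = 0.38119 / 0.27904 = 1.366.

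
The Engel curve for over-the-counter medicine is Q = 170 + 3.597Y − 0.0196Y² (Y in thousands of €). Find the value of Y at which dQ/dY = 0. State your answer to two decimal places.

dQ/dY = 3.597 − 0.0392Y.
The good is inferior where dQ/dY < 0. Setting dQ/dY = 0 gives Y = 3.597 / 0.0392 = 91.76.

91.76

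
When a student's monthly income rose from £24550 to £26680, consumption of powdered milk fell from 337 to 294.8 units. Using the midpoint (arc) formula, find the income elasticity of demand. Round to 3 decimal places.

ΔQ = 294.8 − 337 = -42.2; midpoint Q̄ = (337 + 294.8)/2 = 315.9.
ΔI = 26680 − 24550 = 2130; midpoint Ī = (24550 + 26680)/2 = 25615.
η = (ΔQ/Q̄) ÷ (ΔI/Ī) = (-42.2/315.9) ÷ (2130/25615) = -1.606.

-1.606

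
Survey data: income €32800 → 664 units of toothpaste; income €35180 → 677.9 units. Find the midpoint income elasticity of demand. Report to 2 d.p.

0.30

ΔQ = 677.9 − 664 = 13.9; midpoint Q̄ = (664 + 677.9)/2 = 670.95.
ΔI = 35180 − 32800 = 2380; midpoint Ī = (32800 + 35180)/2 = 33990.
η = (ΔQ/Q̄) ÷ (ΔI/Ī) = (13.9/670.95) ÷ (2380/33990) = 0.30.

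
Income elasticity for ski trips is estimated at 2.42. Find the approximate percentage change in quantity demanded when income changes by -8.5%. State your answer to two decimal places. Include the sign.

%ΔQ ≈ η × %ΔI = 2.42 × (-8.5%) = -20.57%.

-20.57%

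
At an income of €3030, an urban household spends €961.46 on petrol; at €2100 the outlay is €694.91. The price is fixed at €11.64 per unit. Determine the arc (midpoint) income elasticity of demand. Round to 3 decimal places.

With a constant price, Q₁ = 961.46/11.64 = 82.600 and Q₂ = 694.91/11.64 = 59.700 (equivalently, work directly with expenditure since P cancels).
Midpoint %ΔQ = (694.91 − 961.46)/828.19 = -0.32185; midpoint %ΔI = (2100 − 3030)/2565 = -0.36257.
η = -0.32185 / -0.36257 = 0.888.

0.888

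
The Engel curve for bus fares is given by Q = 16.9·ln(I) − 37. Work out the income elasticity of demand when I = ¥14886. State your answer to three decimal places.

0.135

At I = 14886: Q = 125.378.
dQ/dI = 16.9/I = 0.00113529 at this income.
η = (dQ/dI)·(I/Q) = 0.00113529 × (14886/125.378) = 0.135.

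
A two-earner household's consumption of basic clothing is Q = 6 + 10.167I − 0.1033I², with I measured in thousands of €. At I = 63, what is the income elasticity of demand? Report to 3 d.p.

At I = 63: Q = 236.5233.
dQ/dI = 10.167 − 0.2066I = -2.84880.
η = (dQ/dI)·(I/Q) = -2.84880 × (63/236.5233) = -0.759.

-0.759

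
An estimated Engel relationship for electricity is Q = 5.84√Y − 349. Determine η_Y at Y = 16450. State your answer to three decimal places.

0.936

At Y = 16450: Q = 400.024.
dQ/dY = 5.84/(2√Y) = 0.0227667 at this income.
η = (dQ/dY)·(Y/Q) = 0.0227667 × (16450/400.024) = 0.936.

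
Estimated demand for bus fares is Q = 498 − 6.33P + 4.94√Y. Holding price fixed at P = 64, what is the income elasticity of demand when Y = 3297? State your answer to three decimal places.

At P = 64, Y = 3297: Q = 376.532.
Holding P constant, ∂Q/∂Y = 4.94/(2√Y) = 0.0430167.
η_Y = (∂Q/∂Y)·(Y/Q) = 0.0430167 × (3297/376.532) = 0.377.

0.377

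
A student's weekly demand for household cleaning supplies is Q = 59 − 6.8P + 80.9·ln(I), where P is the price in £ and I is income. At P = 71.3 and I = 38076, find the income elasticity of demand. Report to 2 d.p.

0.19

At P = 71.3, I = 38076: Q = 427.440.
Holding P constant, ∂Q/∂I = 80.9/I = 0.0021247.
η_I = (∂Q/∂I)·(I/Q) = 0.0021247 × (38076/427.440) = 0.19.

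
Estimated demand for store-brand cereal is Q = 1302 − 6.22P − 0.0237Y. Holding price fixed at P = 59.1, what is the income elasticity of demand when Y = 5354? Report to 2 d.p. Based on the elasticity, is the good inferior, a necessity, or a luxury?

-0.16 (inferior good)

At P = 59.1, Y = 5354: Q = 807.508.
Holding P constant, ∂Q/∂Y = −0.0237.
η_Y = (∂Q/∂Y)·(Y/Q) = -0.0237 × (5354/807.508) = -0.16.
Since η < 0, this is an inferior good.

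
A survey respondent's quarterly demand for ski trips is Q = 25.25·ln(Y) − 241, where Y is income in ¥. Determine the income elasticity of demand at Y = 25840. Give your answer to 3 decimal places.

At Y = 25840: Q = 15.532.
dQ/dY = 25.25/Y = 0.000977167 at this income.
η = (dQ/dY)·(Y/Q) = 0.000977167 × (25840/15.532) = 1.626.

1.626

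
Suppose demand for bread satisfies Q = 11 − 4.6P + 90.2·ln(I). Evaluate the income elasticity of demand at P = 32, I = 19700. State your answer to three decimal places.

At P = 32, I = 19700: Q = 755.731.
Holding P constant, ∂Q/∂I = 90.2/I = 0.00457868.
η_I = (∂Q/∂I)·(I/Q) = 0.00457868 × (19700/755.731) = 0.119.

0.119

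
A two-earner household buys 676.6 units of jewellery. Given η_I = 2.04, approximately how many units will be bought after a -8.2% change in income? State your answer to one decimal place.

563.4

%ΔQ ≈ η × %ΔI = 2.04 × (-8.2%) = -16.728%.
New Q ≈ 676.6 × (1 − 0.16728) = 563.4.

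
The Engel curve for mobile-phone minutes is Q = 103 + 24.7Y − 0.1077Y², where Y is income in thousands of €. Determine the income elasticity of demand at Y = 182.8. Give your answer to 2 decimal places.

At Y = 182.8: Q = 1019.2740.
dQ/dY = 24.7 − 0.2154Y = -14.67512.
η = (dQ/dY)·(Y/Q) = -14.67512 × (182.8/1019.2740) = -2.63.

-2.63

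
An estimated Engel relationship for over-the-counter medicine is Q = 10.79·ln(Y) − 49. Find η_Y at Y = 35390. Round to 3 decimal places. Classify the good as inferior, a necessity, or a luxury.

0.169 (necessity)

At Y = 35390: Q = 64.016.
dQ/dY = 10.79/Y = 0.000304888 at this income.
η = (dQ/dY)·(Y/Q) = 0.000304888 × (35390/64.016) = 0.169.
Since 0 < η < 1, the good is a necessity.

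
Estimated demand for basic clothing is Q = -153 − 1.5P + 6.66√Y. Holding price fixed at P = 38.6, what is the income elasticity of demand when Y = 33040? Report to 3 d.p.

0.605

At P = 38.6, Y = 33040: Q = 999.682.
Holding P constant, ∂Q/∂Y = 6.66/(2√Y) = 0.0183199.
η_Y = (∂Q/∂Y)·(Y/Q) = 0.0183199 × (33040/999.682) = 0.605.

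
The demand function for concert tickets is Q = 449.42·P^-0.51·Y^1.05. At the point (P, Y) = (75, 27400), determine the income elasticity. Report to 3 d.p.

1.050

For a multiplicative demand Q = A·P^α·Y^β, the income elasticity is β everywhere.
Here β = 1.05, so η = 1.050.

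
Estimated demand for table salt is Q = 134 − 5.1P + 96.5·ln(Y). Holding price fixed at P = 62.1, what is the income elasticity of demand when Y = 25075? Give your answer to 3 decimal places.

0.121

At P = 62.1, Y = 25075: Q = 794.799.
Holding P constant, ∂Q/∂Y = 96.5/Y = 0.00384845.
η_Y = (∂Q/∂Y)·(Y/Q) = 0.00384845 × (25075/794.799) = 0.121.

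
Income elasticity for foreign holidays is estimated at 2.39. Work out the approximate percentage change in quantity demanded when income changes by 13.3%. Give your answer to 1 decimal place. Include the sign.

%ΔQ ≈ η × %ΔI = 2.39 × 13.3% = 31.8%.

31.8%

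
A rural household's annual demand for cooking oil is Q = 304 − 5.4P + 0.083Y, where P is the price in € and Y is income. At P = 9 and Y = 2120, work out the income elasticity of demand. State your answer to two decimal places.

0.41

At P = 9, Y = 2120: Q = 431.360.
Holding P constant, ∂Q/∂Y = 0.083.
η_Y = (∂Q/∂Y)·(Y/Q) = 0.083 × (2120/431.360) = 0.41.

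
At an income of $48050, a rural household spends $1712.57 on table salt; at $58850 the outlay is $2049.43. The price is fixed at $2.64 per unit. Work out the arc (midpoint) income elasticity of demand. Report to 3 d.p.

With a constant price, Q₁ = 1712.57/2.64 = 648.701 and Q₂ = 2049.43/2.64 = 776.299 (equivalently, work directly with expenditure since P cancels).
Midpoint %ΔQ = (2049.43 − 1712.57)/1881.00 = 0.17909; midpoint %ΔI = (58850 − 48050)/53450 = 0.20206.
η = 0.17909 / 0.20206 = 0.886.

0.886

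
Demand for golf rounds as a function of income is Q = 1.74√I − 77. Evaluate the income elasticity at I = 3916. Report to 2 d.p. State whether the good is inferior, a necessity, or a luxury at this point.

At I = 3916: Q = 31.886.
dQ/dI = 1.74/(2√I) = 0.0139027 at this income.
η = (dQ/dI)·(I/Q) = 0.0139027 × (3916/31.886) = 1.71.
Since η > 1, the good is a luxury.

1.71 (luxury)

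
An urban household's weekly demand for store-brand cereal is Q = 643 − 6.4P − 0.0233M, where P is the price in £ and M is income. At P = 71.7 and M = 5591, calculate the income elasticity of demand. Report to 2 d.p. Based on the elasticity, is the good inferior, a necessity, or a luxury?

-2.42 (inferior good)

At P = 71.7, M = 5591: Q = 53.850.
Holding P constant, ∂Q/∂M = −0.0233.
η_M = (∂Q/∂M)·(M/Q) = -0.0233 × (5591/53.850) = -2.42.
Since η < 0, this is an inferior good.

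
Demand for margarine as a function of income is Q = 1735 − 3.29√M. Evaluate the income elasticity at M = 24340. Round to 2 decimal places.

At M = 24340: Q = 1221.718.
dQ/dM = -3.29/(2√M) = -0.010544 at this income.
η = (dQ/dM)·(M/Q) = -0.010544 × (24340/1221.718) = -0.21.

-0.21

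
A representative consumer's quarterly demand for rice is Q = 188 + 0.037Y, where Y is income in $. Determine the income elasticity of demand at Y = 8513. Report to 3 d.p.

At Y = 8513: Q = 502.981.
dQ/dY = 0.037.
η = (dQ/dY)·(Y/Q) = 0.037 × (8513/502.981) = 0.626.

0.626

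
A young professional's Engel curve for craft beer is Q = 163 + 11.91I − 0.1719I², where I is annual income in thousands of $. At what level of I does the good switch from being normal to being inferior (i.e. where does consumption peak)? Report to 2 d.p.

dQ/dI = 11.91 − 0.3438I.
The good is inferior where dQ/dI < 0. Setting dQ/dI = 0 gives I = 11.91 / 0.3438 = 34.64.

34.64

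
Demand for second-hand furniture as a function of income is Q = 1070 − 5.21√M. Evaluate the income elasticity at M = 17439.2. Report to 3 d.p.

-0.901

At M = 17439.2: Q = 381.980.
dQ/dM = -5.21/(2√M) = -0.0197262 at this income.
η = (dQ/dM)·(M/Q) = -0.0197262 × (17439.2/381.980) = -0.901.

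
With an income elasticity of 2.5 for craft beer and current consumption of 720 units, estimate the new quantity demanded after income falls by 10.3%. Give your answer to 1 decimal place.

%ΔQ ≈ η × %ΔI = 2.5 × (-10.3%) = -25.75%.
New Q ≈ 720 × (1 − 0.2575) = 534.6.

534.6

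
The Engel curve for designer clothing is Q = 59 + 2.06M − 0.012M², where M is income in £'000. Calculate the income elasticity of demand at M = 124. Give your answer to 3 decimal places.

-0.874

At M = 124: Q = 129.9280.
dQ/dM = 2.06 − 0.024M = -0.91600.
η = (dQ/dM)·(M/Q) = -0.91600 × (124/129.9280) = -0.874.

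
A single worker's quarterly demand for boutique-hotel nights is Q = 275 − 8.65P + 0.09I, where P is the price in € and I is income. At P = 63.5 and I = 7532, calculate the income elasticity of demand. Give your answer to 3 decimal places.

At P = 63.5, I = 7532: Q = 403.605.
Holding P constant, ∂Q/∂I = 0.09.
η_I = (∂Q/∂I)·(I/Q) = 0.09 × (7532/403.605) = 1.680.

1.680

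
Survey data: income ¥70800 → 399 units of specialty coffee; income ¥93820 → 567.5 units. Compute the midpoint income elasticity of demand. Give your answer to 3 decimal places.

1.247

ΔQ = 567.5 − 399 = 168.5; midpoint Q̄ = (399 + 567.5)/2 = 483.25.
ΔI = 93820 − 70800 = 23020; midpoint Ī = (70800 + 93820)/2 = 82310.
η = (ΔQ/Q̄) ÷ (ΔI/Ī) = (168.5/483.25) ÷ (23020/82310) = 1.247.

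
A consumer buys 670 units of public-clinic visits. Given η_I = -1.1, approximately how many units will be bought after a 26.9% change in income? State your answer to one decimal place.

%ΔQ ≈ η × %ΔI = -1.1 × 26.9% = -29.59%.
New Q ≈ 670 × (1 − 0.2959) = 471.7.

471.7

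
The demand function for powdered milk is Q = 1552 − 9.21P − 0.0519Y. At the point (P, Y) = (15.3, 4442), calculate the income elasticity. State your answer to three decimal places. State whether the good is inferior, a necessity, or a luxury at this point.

At P = 15.3, Y = 4442: Q = 1180.547.
Holding P constant, ∂Q/∂Y = −0.0519.
η_Y = (∂Q/∂Y)·(Y/Q) = -0.0519 × (4442/1180.547) = -0.195.
Since η < 0, this is an inferior good.

-0.195 (inferior good)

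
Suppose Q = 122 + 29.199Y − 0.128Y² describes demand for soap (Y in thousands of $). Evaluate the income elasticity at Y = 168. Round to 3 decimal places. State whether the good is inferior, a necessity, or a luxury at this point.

-1.640 (inferior good)

At Y = 168: Q = 1414.7600.
dQ/dY = 29.199 − 0.256Y = -13.80900.
η = (dQ/dY)·(Y/Q) = -13.80900 × (168/1414.7600) = -1.640.
η < 0 ⇒ inferior good.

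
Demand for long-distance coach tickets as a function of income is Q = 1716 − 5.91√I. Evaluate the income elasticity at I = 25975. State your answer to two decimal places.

At I = 25975: Q = 763.499.
dQ/dI = -5.91/(2√I) = -0.0183349 at this income.
η = (dQ/dI)·(I/Q) = -0.0183349 × (25975/763.499) = -0.62.

-0.62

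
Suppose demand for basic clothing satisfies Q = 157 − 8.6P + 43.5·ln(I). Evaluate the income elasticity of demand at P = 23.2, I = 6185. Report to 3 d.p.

At P = 23.2, I = 6185: Q = 337.230.
Holding P constant, ∂Q/∂I = 43.5/I = 0.00703314.
η_I = (∂Q/∂I)·(I/Q) = 0.00703314 × (6185/337.230) = 0.129.

0.129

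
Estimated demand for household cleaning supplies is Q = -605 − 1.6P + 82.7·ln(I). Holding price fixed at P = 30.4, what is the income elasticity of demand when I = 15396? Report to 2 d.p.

At P = 30.4, I = 15396: Q = 143.742.
Holding P constant, ∂Q/∂I = 82.7/I = 0.00537153.
η_I = (∂Q/∂I)·(I/Q) = 0.00537153 × (15396/143.742) = 0.58.

0.58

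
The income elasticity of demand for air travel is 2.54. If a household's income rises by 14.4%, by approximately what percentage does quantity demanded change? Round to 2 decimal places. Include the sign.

36.58%

%ΔQ ≈ η × %ΔI = 2.54 × 14.4% = 36.58%.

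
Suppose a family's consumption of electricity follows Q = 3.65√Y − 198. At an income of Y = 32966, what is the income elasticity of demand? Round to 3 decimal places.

At Y = 32966: Q = 464.714.
dQ/dY = 3.65/(2√Y) = 0.0100515 at this income.
η = (dQ/dY)·(Y/Q) = 0.0100515 × (32966/464.714) = 0.713.

0.713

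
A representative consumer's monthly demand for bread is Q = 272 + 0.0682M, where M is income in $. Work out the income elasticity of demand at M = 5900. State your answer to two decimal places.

At M = 5900: Q = 674.380.
dQ/dM = 0.0682.
η = (dQ/dM)·(M/Q) = 0.0682 × (5900/674.380) = 0.60.

0.60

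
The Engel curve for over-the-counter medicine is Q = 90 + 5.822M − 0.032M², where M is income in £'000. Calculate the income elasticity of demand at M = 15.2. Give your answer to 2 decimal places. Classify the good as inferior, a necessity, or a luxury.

0.43 (necessity)

At M = 15.2: Q = 171.1011.
dQ/dM = 5.822 − 0.064M = 4.84920.
η = (dQ/dM)·(M/Q) = 4.84920 × (15.2/171.1011) = 0.43.
0 < η < 1 ⇒ necessity.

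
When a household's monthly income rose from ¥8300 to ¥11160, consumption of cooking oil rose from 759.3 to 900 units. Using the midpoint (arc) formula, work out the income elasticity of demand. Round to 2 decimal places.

0.58

ΔQ = 900 − 759.3 = 140.7; midpoint Q̄ = (759.3 + 900)/2 = 829.65.
ΔI = 11160 − 8300 = 2860; midpoint Ī = (8300 + 11160)/2 = 9730.
η = (ΔQ/Q̄) ÷ (ΔI/Ī) = (140.7/829.65) ÷ (2860/9730) = 0.58.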